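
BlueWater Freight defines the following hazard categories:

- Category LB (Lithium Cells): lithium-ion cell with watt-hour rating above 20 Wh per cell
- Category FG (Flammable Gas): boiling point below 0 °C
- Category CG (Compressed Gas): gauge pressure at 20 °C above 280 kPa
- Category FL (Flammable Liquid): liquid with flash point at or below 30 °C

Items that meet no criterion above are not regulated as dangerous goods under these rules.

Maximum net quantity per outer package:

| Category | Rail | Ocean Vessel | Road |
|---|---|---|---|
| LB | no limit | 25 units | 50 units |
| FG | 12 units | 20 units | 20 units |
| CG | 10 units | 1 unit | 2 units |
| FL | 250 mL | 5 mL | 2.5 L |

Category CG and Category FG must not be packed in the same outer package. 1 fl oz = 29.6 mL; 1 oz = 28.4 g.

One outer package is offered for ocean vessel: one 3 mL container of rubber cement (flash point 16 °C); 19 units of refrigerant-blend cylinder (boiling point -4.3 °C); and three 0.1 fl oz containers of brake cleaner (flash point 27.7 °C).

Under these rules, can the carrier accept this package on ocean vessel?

Flash point 16 °C meets the Category FL criterion (Flammable Liquid), so the rubber cement is Category FL.
The refrigerant-blend cylinder has boiling point -4.3 °C, which is < 0 °C, so it is Category FG (Flammable Gas).
With flash point 27.7 °C (≤ 30 °C), the brake cleaner falls in Category FL.
Total Category FL: 3 mL + (three 0.1 fl oz containers = 8.88 mL) = 11.88 mL.
That exceeds the Category FL ocean vessel limit of 5 mL.
Category FG quantity: 19 units.
19 units is within the ocean vessel limit of 20 units for Category FG.
The segregation rule (Category CG with Category FG) does not apply to Category FL with Category FG.

No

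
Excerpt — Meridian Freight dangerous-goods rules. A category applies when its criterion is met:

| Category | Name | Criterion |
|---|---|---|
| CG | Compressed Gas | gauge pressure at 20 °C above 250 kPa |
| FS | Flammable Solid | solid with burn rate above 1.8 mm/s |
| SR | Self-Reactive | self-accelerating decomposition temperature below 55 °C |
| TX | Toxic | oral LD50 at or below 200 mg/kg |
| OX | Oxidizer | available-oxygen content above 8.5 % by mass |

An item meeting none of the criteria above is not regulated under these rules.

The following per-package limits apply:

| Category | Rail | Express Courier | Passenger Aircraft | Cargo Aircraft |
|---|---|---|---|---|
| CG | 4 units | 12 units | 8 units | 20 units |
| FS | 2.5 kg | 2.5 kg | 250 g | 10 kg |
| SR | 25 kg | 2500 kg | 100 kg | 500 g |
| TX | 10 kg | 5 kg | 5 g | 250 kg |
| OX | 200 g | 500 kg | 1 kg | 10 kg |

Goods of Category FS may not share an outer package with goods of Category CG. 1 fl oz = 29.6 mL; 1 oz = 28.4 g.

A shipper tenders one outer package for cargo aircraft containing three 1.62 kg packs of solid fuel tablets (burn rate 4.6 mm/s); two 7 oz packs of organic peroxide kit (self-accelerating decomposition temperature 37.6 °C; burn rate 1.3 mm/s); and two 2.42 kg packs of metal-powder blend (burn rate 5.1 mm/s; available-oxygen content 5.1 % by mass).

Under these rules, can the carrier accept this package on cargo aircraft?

Yes

Solid fuel tablets: burn rate 4.6 mm/s > 1.8 mm/s → Category FS (Flammable Solid).
The organic peroxide kit has self-accelerating decomposition temperature 37.6 °C, which is < 55 °C, so it is Category SR (Self-Reactive).
The metal-powder blend has burn rate 5.1 mm/s, which is > 1.8 mm/s, so it is Category FS (Flammable Solid).
Total Category FS: (three 1.62 kg packs = 4.86 kg) + (two 2.42 kg packs = 4.84 kg) = 9.7 kg.
9.7 kg is within the cargo aircraft limit of 10 kg for Category FS.
Category SR quantity: two 7 oz packs = 397.6 g.
That is within the Category SR cargo aircraft limit of 500 g.
The segregation rule (Category FS with Category CG) does not apply to Category FS with Category SR.
Every hazard category is within its cargo aircraft limit and no segregation rule is violated.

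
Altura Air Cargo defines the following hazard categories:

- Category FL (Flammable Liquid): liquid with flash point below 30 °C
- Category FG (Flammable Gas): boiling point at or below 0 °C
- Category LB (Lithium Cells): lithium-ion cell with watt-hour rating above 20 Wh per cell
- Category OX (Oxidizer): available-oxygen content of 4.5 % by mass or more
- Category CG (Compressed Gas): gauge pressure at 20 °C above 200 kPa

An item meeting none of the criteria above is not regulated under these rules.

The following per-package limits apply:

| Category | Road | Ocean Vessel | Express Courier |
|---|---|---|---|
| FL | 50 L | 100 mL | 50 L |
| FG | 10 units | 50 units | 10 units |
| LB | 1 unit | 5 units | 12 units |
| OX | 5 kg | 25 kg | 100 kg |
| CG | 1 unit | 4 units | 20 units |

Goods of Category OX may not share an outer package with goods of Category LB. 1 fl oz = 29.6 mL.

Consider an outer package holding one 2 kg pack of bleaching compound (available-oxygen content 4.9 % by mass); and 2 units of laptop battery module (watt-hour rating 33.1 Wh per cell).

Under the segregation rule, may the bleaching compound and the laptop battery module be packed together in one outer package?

The bleaching compound has available-oxygen content 4.9 % by mass, which is ≥ 4.5 % by mass, so it is Category OX (Oxidizer).
Watt-hour rating 33.1 Wh per cell meets the Category LB criterion (Lithium Cells), so the laptop battery module is Category LB.
Category OX and Category LB may not share an outer package.

No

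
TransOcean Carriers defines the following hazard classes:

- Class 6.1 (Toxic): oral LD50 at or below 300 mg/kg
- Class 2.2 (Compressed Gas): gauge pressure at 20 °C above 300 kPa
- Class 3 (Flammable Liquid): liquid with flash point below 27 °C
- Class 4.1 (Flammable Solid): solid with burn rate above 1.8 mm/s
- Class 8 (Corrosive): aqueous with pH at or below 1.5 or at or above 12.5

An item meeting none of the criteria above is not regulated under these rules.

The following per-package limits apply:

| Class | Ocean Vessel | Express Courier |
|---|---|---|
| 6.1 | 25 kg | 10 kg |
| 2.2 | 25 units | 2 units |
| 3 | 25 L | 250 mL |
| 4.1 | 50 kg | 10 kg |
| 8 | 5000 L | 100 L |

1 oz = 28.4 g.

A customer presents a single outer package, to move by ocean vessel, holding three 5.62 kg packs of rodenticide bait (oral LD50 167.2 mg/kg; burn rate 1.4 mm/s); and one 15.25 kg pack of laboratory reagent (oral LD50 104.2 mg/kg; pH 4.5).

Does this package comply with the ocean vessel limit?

No

Rodenticide bait: oral LD50 167.2 mg/kg ≤ 300 mg/kg → Class 6.1 (Toxic).
Laboratory reagent: oral LD50 104.2 mg/kg ≤ 300 mg/kg → Class 6.1 (Toxic).
Class 6.1 net quantity: (three 5.62 kg packs = 16.86 kg) + 15.25 kg = 32.11 kg.
32.11 kg exceeds the ocean vessel limit of 25 kg for Class 6.1.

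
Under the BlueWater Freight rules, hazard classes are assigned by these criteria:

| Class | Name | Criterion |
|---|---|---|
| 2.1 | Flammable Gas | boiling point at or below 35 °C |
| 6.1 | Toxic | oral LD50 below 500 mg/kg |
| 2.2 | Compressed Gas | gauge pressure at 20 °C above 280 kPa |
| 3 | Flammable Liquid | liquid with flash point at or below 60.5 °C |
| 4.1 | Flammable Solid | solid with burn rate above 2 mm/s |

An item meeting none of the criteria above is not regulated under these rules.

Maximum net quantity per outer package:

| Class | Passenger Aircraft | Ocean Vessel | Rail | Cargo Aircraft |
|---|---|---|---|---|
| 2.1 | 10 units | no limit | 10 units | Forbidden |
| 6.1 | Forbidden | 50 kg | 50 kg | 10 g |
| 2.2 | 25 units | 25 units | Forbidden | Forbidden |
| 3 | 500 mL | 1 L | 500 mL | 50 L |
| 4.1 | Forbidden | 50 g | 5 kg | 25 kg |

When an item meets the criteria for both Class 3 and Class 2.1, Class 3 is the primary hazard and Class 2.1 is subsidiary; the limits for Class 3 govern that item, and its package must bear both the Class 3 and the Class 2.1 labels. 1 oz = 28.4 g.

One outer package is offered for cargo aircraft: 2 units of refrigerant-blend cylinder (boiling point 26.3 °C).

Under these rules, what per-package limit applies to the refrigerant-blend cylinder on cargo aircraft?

Forbidden

Refrigerant-blend cylinder: boiling point 26.3 °C ≤ 35 °C → Class 2.1 (Flammable Gas).
The cargo aircraft limit for Class 2.1 is Forbidden.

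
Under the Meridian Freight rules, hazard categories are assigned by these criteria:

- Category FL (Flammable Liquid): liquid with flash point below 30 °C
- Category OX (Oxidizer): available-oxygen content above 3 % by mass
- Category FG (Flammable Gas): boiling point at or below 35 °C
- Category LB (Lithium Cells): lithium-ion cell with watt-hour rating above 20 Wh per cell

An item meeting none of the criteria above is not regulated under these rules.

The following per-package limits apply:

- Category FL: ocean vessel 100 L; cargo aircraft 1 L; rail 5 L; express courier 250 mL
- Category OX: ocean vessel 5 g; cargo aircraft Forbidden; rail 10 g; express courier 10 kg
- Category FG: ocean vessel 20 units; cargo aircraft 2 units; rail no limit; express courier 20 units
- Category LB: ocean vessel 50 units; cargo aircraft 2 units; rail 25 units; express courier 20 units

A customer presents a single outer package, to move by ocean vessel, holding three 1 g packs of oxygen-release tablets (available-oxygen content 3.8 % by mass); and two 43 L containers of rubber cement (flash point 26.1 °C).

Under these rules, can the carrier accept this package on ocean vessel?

Available-oxygen content 3.8 % by mass meets the Category OX criterion (Oxidizer), so the oxygen-release tablets are Category OX.
Rubber cement: flash point 26.1 °C < 30 °C → Category FL (Flammable Liquid).
Category OX quantity: three 1 g packs = 3 g.
3 g is within the ocean vessel limit of 5 g for Category OX.
Category FL quantity: two 43 L containers = 86 L.
86 L ≤ 100 L (ocean vessel limit, Category FL) — within limit.
Every hazard category is within its ocean vessel limit and no segregation rule is violated.

Yes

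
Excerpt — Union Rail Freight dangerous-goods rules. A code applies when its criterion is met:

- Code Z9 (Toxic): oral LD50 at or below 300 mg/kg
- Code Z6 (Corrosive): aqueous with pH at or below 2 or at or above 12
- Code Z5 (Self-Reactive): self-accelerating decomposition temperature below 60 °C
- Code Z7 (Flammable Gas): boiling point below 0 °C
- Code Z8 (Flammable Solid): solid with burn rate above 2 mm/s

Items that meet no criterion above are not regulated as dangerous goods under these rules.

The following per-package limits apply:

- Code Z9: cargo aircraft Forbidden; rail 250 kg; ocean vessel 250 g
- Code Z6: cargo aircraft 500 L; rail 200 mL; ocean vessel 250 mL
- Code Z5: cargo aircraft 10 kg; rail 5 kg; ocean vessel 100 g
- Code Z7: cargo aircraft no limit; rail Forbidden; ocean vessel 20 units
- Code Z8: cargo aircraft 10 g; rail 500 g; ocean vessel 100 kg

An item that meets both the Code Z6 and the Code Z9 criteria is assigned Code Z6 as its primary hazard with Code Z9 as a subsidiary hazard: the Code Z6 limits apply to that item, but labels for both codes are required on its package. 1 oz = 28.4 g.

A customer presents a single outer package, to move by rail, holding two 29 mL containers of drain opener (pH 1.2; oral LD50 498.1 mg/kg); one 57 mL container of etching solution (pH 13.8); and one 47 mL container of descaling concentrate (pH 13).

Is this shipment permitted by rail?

pH 1.2 meets the Code Z6 criterion (Corrosive), so the drain opener is Code Z6.
pH 13.8 meets the Code Z6 criterion (Corrosive), so the etching solution is Code Z6.
The descaling concentrate has pH 13, which is ≥ 12, so it is Code Z6 (Corrosive).
Code Z6 net quantity: (two 29 mL containers = 58 mL) + 57 mL + 47 mL = 162 mL.
That is within the Code Z6 rail limit of 200 mL.

Yes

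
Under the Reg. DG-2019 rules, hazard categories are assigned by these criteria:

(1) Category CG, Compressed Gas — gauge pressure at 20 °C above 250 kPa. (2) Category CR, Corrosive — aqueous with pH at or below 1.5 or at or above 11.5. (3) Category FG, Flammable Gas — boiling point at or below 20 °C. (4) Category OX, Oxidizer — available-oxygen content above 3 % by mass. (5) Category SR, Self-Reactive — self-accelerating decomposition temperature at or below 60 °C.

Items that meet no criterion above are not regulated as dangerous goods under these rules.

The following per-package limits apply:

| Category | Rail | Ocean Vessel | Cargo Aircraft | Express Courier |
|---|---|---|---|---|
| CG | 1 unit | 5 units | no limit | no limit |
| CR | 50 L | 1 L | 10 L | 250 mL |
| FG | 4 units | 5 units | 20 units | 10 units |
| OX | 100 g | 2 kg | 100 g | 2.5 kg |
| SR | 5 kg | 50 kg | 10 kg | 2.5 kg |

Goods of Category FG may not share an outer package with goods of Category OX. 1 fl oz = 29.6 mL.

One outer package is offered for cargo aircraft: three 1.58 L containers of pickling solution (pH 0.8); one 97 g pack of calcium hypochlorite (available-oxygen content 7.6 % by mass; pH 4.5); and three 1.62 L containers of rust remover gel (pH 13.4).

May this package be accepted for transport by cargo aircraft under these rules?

Yes

Pickling solution: pH 0.8 ≤ 1.5 → Category CR (Corrosive).
The calcium hypochlorite has available-oxygen content 7.6 % by mass, which is > 3 % by mass, so it is Category OX (Oxidizer).
The rust remover gel has pH 13.4, which is ≥ 11.5, so it is Category CR (Corrosive).
Category CR net quantity: (three 1.58 L containers = 4.74 L) + (three 1.62 L containers = 4.86 L) = 9.6 L.
9.6 L is within the cargo aircraft limit of 10 L for Category CR.
Category OX quantity: 97 g.
97 g is within the cargo aircraft limit of 100 g for Category OX.
The segregation rule (Category FG with Category OX) does not apply to Category CR with Category OX.
Every hazard category is within its cargo aircraft limit and no segregation rule is violated.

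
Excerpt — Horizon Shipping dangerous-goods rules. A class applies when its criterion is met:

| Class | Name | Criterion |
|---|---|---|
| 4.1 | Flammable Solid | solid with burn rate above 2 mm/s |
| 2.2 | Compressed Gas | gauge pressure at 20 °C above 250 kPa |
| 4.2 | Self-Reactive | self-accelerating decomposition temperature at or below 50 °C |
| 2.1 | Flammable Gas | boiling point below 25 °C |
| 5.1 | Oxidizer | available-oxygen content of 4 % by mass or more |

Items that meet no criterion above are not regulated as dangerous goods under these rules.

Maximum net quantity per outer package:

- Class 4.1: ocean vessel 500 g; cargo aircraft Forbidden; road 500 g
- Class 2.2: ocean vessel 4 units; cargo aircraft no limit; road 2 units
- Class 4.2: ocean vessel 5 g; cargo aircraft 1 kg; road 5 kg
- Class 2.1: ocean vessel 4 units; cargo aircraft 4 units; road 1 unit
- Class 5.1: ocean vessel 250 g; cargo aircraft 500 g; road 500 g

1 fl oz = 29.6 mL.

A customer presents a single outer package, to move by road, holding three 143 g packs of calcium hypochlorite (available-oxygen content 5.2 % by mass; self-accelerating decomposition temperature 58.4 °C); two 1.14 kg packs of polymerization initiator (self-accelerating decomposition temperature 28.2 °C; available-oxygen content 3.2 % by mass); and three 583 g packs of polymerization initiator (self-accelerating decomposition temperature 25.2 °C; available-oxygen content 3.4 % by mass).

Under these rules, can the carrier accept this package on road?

With available-oxygen content 5.2 % by mass (≥ 4 % by mass), the calcium hypochlorite falls in Class 5.1.
Polymerization initiator: self-accelerating decomposition temperature 28.2 °C ≤ 50 °C → Class 4.2 (Self-Reactive).
Polymerization initiator: self-accelerating decomposition temperature 25.2 °C ≤ 50 °C → Class 4.2 (Self-Reactive).
Total Class 4.2: (two 1.14 kg packs = 2.28 kg) + (three 583 g packs = 1.749 kg) = 4.029 kg.
That is within the Class 4.2 road limit of 5 kg.
Class 5.1 quantity: three 143 g packs = 429 g.
That is within the Class 5.1 road limit of 500 g.
Every hazard class is within its road limit and no segregation rule is violated.

Yes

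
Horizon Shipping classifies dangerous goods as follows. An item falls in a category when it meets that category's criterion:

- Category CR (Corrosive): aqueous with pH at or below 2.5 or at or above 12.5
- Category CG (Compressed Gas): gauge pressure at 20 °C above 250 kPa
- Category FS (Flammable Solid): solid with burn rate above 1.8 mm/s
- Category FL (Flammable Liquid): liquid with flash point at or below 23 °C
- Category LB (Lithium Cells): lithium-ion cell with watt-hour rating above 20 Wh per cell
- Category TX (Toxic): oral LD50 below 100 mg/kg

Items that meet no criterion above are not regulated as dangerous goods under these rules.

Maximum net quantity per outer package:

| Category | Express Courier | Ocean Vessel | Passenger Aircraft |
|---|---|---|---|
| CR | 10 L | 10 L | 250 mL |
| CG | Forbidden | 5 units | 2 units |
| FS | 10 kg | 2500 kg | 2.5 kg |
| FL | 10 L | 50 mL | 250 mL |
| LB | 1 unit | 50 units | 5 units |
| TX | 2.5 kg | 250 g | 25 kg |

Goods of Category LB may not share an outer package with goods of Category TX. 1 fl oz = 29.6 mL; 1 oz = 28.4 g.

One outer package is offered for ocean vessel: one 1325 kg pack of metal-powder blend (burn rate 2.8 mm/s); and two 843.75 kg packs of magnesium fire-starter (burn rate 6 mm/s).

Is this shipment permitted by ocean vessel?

No

The metal-powder blend has burn rate 2.8 mm/s, which is > 1.8 mm/s, so it is Category FS (Flammable Solid).
The magnesium fire-starter has burn rate 6 mm/s, which is > 1.8 mm/s, so it is Category FS (Flammable Solid).
Category FS net quantity: 1325 kg + (two 843.75 kg packs = 1687.5 kg) = 3012.5 kg.
That exceeds the Category FS ocean vessel limit of 2500 kg.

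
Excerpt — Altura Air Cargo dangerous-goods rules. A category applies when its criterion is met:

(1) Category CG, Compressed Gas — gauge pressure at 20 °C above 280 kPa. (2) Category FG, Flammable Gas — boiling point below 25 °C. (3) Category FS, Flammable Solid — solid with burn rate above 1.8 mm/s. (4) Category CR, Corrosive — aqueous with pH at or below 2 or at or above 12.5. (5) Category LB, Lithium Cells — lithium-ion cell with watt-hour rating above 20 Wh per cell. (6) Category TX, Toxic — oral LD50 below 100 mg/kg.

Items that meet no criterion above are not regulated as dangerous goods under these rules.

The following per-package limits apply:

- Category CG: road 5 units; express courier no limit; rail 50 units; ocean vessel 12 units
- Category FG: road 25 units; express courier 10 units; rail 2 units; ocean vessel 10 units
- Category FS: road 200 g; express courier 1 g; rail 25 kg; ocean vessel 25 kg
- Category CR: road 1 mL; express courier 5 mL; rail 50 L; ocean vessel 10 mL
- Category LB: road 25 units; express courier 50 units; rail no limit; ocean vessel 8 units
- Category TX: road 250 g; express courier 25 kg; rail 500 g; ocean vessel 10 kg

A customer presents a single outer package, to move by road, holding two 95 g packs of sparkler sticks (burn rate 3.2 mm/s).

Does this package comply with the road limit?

With burn rate 3.2 mm/s (> 1.8 mm/s), the sparkler sticks fall in Category FS.
Category FS quantity: two 95 g packs = 190 g.
190 g is within the road limit of 200 g for Category FS.

Yes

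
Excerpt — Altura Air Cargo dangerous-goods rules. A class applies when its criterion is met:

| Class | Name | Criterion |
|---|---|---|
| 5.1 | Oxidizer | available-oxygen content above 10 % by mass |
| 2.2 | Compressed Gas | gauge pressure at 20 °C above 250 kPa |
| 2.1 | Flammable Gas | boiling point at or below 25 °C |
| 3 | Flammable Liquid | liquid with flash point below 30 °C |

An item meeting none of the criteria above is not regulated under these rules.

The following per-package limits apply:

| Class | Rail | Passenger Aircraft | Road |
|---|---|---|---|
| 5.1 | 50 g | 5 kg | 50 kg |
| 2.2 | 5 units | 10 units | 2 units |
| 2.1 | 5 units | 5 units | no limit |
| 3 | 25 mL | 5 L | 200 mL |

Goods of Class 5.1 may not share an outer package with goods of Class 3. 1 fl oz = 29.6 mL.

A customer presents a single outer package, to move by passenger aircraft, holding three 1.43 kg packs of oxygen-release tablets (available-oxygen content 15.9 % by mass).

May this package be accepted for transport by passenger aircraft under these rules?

Oxygen-release tablets: available-oxygen content 15.9 % by mass > 10 % by mass → Class 5.1 (Oxidizer).
Class 5.1 quantity: three 1.43 kg packs = 4.29 kg.
That is within the Class 5.1 passenger aircraft limit of 5 kg.

Yes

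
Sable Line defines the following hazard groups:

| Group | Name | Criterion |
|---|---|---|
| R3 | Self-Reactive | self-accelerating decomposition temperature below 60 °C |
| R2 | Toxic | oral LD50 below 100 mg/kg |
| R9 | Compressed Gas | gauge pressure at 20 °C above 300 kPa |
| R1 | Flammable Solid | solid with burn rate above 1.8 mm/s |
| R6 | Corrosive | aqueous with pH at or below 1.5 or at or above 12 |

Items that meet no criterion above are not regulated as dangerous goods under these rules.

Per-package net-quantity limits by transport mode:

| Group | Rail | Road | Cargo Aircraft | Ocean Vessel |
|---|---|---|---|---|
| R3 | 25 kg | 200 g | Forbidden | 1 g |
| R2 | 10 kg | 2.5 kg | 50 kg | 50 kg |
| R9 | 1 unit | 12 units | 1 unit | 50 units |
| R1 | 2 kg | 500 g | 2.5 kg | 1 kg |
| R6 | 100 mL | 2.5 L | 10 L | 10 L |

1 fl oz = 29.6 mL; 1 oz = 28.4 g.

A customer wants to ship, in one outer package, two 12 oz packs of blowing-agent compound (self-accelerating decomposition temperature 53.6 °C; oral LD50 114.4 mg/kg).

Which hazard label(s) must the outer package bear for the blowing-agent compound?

Group R3

The blowing-agent compound has self-accelerating decomposition temperature 53.6 °C, which is < 60 °C, so it is Group R3 (Self-Reactive).
Only the Group R3 label is required.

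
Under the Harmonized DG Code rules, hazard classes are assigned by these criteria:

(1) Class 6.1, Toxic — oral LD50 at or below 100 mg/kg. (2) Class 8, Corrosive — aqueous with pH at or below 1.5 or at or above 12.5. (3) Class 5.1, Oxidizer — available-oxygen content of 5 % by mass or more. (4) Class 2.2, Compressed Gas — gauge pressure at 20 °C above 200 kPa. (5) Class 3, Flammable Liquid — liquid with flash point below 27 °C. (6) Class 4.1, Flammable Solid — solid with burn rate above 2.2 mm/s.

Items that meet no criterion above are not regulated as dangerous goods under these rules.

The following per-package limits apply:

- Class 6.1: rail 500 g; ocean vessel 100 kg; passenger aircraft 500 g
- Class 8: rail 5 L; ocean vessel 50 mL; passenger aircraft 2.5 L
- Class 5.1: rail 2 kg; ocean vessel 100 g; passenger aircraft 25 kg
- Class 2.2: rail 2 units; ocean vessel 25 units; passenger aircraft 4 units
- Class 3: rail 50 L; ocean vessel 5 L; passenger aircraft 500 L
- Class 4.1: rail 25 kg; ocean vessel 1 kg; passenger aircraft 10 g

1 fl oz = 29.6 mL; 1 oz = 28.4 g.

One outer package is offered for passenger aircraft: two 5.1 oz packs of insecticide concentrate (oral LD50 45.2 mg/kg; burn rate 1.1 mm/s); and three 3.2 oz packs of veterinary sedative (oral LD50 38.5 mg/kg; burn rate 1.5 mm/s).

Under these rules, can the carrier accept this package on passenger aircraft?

Insecticide concentrate: oral LD50 45.2 mg/kg ≤ 100 mg/kg → Class 6.1 (Toxic).
Veterinary sedative: oral LD50 38.5 mg/kg ≤ 100 mg/kg → Class 6.1 (Toxic).
Class 6.1 net quantity: (two 5.1 oz packs = 289.68 g) + (three 3.2 oz packs = 272.64 g) = 562.32 g.
562.32 g > 500 g (passenger aircraft limit, Class 6.1) — over the limit.

No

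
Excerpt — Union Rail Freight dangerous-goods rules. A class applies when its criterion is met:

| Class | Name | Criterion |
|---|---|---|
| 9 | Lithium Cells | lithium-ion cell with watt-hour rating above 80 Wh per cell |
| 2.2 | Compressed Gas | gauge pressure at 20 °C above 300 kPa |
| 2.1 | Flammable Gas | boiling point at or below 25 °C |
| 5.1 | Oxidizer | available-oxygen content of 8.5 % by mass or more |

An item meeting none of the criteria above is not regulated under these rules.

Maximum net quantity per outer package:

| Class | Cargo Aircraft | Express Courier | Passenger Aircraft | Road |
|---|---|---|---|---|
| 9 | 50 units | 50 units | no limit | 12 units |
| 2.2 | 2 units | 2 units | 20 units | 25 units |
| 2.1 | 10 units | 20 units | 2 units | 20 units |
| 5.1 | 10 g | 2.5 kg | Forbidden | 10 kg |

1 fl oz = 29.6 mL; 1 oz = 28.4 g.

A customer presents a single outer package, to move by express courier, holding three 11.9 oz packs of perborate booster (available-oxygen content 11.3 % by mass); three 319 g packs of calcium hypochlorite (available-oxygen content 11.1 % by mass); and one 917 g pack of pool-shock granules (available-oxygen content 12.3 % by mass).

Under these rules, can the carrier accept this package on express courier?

No

Available-oxygen content 11.3 % by mass meets the Class 5.1 criterion (Oxidizer), so the perborate booster is Class 5.1.
Calcium hypochlorite: available-oxygen content 11.1 % by mass ≥ 8.5 % by mass → Class 5.1 (Oxidizer).
Pool-shock granules: available-oxygen content 12.3 % by mass ≥ 8.5 % by mass → Class 5.1 (Oxidizer).
Total Class 5.1: (three 11.9 oz packs = 1013.88 g) + (three 319 g packs = 957 g) + 917 g = 2887.88 g.
2887.88 g exceeds the express courier limit of 2.5 kg for Class 5.1.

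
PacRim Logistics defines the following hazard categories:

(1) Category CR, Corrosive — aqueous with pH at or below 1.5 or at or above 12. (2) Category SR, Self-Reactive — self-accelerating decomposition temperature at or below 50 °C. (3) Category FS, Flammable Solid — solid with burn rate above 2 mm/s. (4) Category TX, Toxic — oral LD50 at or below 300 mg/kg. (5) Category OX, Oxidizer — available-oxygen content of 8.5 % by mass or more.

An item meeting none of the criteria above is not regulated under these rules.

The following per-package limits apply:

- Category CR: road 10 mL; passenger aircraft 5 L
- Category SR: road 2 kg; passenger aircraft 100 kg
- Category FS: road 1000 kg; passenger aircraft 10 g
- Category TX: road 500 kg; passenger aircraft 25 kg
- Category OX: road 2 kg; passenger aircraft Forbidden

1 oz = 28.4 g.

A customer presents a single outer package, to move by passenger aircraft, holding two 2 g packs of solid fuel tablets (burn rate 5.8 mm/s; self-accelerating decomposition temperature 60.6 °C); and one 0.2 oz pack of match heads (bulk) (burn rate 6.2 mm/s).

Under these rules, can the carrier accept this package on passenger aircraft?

The solid fuel tablets have burn rate 5.8 mm/s, which is > 2 mm/s, so they are Category FS (Flammable Solid).
Burn rate 6.2 mm/s meets the Category FS criterion (Flammable Solid), so the match heads (bulk) are Category FS.
Category FS net quantity: (two 2 g packs = 4 g) + (one 0.2 oz pack = 5.68 g) = 9.68 g.
9.68 g is within the passenger aircraft limit of 10 g for Category FS.

Yes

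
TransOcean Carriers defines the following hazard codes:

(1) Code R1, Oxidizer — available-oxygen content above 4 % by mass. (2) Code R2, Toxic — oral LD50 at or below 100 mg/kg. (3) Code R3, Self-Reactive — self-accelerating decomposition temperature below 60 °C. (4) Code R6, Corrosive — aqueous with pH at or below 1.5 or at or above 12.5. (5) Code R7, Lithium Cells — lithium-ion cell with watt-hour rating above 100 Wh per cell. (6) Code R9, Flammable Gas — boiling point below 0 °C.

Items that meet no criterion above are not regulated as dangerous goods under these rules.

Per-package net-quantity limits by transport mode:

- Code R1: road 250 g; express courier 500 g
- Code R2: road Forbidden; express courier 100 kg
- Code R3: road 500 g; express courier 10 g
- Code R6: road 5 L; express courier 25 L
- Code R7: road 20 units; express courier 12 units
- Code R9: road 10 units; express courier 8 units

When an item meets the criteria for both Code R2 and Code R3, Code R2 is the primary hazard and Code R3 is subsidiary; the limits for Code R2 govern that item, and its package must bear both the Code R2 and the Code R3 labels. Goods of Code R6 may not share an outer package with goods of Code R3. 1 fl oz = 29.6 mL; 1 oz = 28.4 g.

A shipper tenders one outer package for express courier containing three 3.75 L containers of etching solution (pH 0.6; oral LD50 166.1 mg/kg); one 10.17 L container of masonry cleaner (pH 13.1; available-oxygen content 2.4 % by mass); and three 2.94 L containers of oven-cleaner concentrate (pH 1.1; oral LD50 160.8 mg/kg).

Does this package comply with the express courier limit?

The etching solution has pH 0.6, which is ≤ 1.5, so it is Code R6 (Corrosive).
pH 13.1 meets the Code R6 criterion (Corrosive), so the masonry cleaner is Code R6.
Oven-cleaner concentrate: pH 1.1 ≤ 1.5 → Code R6 (Corrosive).
Code R6 net quantity: (three 3.75 L containers = 11.25 L) + 10.17 L + (three 2.94 L containers = 8.82 L) = 30.24 L.
30.24 L > 25 L (express courier limit, Code R6) — over the limit.

No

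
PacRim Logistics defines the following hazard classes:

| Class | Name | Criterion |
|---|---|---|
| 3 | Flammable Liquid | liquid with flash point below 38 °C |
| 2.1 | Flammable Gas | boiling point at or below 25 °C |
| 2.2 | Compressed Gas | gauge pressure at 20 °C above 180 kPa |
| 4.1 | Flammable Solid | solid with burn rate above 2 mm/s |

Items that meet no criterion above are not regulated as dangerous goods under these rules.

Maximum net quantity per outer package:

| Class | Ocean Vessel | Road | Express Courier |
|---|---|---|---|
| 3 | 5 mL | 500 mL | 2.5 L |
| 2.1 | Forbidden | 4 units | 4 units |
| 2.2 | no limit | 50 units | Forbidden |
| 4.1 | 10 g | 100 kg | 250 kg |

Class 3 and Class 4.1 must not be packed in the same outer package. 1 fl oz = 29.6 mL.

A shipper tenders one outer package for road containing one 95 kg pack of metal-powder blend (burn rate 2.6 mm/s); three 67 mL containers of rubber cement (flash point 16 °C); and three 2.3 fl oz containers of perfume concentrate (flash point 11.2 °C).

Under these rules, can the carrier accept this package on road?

With burn rate 2.6 mm/s (> 2 mm/s), the metal-powder blend falls in Class 4.1.
Flash point 16 °C meets the Class 3 criterion (Flammable Liquid), so the rubber cement is Class 3.
The perfume concentrate has flash point 11.2 °C, which is < 38 °C, so it is Class 3 (Flammable Liquid).
Total Class 3: (three 67 mL containers = 201 mL) + (three 2.3 fl oz containers = 204.24 mL) = 405.24 mL.
405.24 mL ≤ 500 mL (road limit, Class 3) — within limit.
Class 4.1 quantity: 95 kg.
95 kg ≤ 100 kg (road limit, Class 4.1) — within limit.
Class 3 and Class 4.1 may not share an outer package.

No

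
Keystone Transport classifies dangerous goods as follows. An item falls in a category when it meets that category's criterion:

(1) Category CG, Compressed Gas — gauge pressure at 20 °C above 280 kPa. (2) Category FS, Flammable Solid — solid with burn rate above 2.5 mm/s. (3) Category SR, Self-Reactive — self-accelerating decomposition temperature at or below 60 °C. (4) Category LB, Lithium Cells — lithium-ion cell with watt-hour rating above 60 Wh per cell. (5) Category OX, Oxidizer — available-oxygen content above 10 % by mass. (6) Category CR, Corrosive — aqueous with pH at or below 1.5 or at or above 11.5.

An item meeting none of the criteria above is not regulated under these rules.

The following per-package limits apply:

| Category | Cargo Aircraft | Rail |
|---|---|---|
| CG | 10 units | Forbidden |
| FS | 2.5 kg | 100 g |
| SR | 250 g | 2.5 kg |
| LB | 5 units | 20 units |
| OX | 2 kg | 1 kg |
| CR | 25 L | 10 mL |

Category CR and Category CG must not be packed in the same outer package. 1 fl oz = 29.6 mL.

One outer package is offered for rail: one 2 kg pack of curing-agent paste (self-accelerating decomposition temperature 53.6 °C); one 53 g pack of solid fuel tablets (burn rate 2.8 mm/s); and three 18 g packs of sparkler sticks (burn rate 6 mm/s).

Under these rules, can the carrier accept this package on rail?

Curing-agent paste: self-accelerating decomposition temperature 53.6 °C ≤ 60 °C → Category SR (Self-Reactive).
Solid fuel tablets: burn rate 2.8 mm/s > 2.5 mm/s → Category FS (Flammable Solid).
The sparkler sticks have burn rate 6 mm/s, which is > 2.5 mm/s, so they are Category FS (Flammable Solid).
Total Category FS: 53 g + (three 18 g packs = 54 g) = 107 g.
That exceeds the Category FS rail limit of 100 g.
Category SR quantity: 2 kg.
2 kg is within the rail limit of 2.5 kg for Category SR.
The segregation rule (Category CR with Category CG) does not apply to Category FS with Category SR.

No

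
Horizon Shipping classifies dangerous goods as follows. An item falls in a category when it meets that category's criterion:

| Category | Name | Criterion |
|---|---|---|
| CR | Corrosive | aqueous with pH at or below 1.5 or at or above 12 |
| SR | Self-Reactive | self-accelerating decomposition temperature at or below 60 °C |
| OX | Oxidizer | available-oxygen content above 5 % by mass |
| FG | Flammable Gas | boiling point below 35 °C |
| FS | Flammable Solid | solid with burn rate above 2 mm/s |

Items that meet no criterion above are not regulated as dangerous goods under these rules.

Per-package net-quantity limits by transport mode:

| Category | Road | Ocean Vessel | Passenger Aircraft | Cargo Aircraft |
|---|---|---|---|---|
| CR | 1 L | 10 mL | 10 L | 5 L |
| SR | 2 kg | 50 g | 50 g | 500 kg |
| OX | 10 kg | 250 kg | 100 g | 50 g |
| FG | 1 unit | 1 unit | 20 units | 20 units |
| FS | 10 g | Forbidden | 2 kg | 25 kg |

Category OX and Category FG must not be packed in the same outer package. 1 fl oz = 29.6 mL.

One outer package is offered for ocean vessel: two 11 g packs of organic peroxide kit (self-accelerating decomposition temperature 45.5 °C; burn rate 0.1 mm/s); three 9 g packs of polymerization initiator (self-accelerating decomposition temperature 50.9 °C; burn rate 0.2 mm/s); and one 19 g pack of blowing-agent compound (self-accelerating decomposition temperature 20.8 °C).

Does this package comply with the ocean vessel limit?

No

The organic peroxide kit has self-accelerating decomposition temperature 45.5 °C, which is ≤ 60 °C, so it is Category SR (Self-Reactive).
Self-accelerating decomposition temperature 50.9 °C meets the Category SR criterion (Self-Reactive), so the polymerization initiator is Category SR.
With self-accelerating decomposition temperature 20.8 °C (≤ 60 °C), the blowing-agent compound falls in Category SR.
Category SR net quantity: (two 11 g packs = 22 g) + (three 9 g packs = 27 g) + 19 g = 68 g.
68 g exceeds the ocean vessel limit of 50 g for Category SR.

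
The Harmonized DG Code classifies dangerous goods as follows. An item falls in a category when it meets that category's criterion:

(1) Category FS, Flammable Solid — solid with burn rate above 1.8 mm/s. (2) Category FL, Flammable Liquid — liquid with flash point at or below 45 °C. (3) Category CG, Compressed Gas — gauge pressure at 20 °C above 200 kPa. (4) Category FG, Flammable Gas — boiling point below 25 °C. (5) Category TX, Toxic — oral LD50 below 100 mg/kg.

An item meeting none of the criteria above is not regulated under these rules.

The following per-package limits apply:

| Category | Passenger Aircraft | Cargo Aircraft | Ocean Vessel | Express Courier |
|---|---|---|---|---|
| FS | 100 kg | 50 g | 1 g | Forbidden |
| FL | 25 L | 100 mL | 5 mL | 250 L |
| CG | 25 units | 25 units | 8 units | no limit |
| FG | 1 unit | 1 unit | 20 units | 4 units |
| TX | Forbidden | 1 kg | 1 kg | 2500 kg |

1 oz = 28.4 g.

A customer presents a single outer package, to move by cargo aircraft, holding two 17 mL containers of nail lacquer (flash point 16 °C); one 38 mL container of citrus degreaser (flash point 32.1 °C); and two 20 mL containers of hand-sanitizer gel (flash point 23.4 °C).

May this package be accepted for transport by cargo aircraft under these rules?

No

With flash point 16 °C (≤ 45 °C), the nail lacquer falls in Category FL.
Citrus degreaser: flash point 32.1 °C ≤ 45 °C → Category FL (Flammable Liquid).
Hand-sanitizer gel: flash point 23.4 °C ≤ 45 °C → Category FL (Flammable Liquid).
Total Category FL: (two 17 mL containers = 34 mL) + 38 mL + (two 20 mL containers = 40 mL) = 112 mL.
112 mL > 100 mL (cargo aircraft limit, Category FL) — over the limit.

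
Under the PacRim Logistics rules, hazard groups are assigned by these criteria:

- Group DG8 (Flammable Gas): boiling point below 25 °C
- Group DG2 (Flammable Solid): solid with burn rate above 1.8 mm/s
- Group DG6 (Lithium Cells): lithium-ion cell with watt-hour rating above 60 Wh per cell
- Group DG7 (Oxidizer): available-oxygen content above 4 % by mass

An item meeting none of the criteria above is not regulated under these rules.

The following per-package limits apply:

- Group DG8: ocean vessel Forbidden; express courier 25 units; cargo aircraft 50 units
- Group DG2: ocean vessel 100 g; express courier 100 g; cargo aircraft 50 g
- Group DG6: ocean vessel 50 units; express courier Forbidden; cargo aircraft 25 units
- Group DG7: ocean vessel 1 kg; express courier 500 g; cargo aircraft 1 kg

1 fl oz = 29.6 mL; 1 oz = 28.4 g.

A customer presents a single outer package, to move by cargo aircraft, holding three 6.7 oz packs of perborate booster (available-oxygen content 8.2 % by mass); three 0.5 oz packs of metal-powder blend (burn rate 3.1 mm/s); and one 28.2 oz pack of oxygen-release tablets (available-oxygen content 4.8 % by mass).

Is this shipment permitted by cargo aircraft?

Perborate booster: available-oxygen content 8.2 % by mass > 4 % by mass → Group DG7 (Oxidizer).
With burn rate 3.1 mm/s (> 1.8 mm/s), the metal-powder blend falls in Group DG2.
Available-oxygen content 4.8 % by mass meets the Group DG7 criterion (Oxidizer), so the oxygen-release tablets are Group DG7.
Total Group DG7: (three 6.7 oz packs = 570.84 g) + (one 28.2 oz pack = 800.88 g) = 1371.72 g.
1371.72 g exceeds the cargo aircraft limit of 1 kg for Group DG7.
Group DG2 quantity: three 0.5 oz packs = 42.6 g.
That is within the Group DG2 cargo aircraft limit of 50 g.

No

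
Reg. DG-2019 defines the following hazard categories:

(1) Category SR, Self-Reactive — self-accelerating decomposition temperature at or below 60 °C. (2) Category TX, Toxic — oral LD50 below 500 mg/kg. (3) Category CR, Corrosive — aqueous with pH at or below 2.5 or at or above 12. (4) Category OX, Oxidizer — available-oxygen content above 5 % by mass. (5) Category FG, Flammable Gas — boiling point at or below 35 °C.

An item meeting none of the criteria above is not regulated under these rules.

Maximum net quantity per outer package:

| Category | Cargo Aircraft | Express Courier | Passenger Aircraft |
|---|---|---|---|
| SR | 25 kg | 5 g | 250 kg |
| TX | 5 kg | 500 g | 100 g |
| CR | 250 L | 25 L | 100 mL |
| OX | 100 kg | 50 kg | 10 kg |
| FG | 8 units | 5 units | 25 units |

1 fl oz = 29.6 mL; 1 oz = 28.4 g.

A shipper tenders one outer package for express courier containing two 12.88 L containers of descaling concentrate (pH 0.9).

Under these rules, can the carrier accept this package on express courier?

No

With pH 0.9 (≤ 2.5), the descaling concentrate falls in Category CR.
Category CR quantity: two 12.88 L containers = 25.76 L.
25.76 L > 25 L (express courier limit, Category CR) — over the limit.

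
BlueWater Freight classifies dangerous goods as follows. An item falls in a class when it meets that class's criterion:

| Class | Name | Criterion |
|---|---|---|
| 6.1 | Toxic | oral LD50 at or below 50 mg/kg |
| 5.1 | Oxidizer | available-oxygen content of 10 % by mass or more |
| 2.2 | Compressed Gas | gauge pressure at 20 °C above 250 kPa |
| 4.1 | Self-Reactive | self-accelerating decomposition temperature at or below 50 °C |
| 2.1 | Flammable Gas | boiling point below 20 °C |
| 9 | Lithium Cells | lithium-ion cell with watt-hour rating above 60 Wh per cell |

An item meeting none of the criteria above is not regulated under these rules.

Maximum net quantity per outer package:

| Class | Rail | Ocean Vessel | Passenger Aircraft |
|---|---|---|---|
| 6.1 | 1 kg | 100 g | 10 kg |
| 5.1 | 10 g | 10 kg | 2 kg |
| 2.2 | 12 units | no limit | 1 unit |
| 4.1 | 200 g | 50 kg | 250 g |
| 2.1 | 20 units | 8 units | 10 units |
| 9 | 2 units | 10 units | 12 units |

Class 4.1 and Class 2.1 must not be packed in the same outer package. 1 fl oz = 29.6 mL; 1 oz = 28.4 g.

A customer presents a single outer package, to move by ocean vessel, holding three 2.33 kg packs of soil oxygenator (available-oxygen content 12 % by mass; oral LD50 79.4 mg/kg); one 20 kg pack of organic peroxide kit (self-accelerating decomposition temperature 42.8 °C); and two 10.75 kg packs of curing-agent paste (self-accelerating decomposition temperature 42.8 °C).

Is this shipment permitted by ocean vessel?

Soil oxygenator: available-oxygen content 12 % by mass ≥ 10 % by mass → Class 5.1 (Oxidizer).
Self-accelerating decomposition temperature 42.8 °C meets the Class 4.1 criterion (Self-Reactive), so the organic peroxide kit is Class 4.1.
The curing-agent paste has self-accelerating decomposition temperature 42.8 °C, which is ≤ 50 °C, so it is Class 4.1 (Self-Reactive).
Total Class 4.1: 20 kg + (two 10.75 kg packs = 21.5 kg) = 41.5 kg.
41.5 kg ≤ 50 kg (ocean vessel limit, Class 4.1) — within limit.
Class 5.1 quantity: three 2.33 kg packs = 6.99 kg.
6.99 kg is within the ocean vessel limit of 10 kg for Class 5.1.
The segregation rule (Class 4.1 with Class 2.1) does not apply to Class 4.1 with Class 5.1.
Every hazard class is within its ocean vessel limit and no segregation rule is violated.

Yes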